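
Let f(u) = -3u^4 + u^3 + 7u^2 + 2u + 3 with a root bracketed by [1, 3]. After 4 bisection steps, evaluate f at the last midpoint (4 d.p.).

0.8723

midpoint 2: f = -5 < 0 → [1, 2]
midpoint 1.5: f = 9.9375 > 0 → [1.5, 2]
midpoint 1.75: f = 5.160156 > 0 → [1.75, 2]
midpoint 1.875: f = 0.8723 > 0 → [1.875, 2]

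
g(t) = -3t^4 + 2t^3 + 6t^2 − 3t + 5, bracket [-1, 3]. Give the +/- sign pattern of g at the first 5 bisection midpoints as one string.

+-++-

m = 1, g(m) = 7 (+); new bracket [1, 3]
m = 2, g(m) = -9 (−); new bracket [1, 2]
m = 1.5, g(m) = 5.5625 (+); new bracket [1.5, 2]
m = 1.75, g(m) = 0.707 (+); new bracket [1.75, 2]
m = 1.875, g(m) = -3.4265 (−); new bracket [1.75, 1.875]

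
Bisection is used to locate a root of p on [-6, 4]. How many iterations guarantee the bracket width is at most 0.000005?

21

Width after n steps is 10/2^n. Need 2^n ≥ 10/0.000005 = 2000000.
2^20 = 1048576 < 2000000 ≤ 2^21 = 2097152, so n = 21.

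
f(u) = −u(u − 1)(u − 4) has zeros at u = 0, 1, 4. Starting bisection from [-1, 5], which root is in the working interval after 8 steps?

midpoint 2: f = 4 > 0 → [2, 5]
midpoint 3.5: f = 4.375 > 0 → [3.5, 5]
midpoint 4.25: f = -3.453125 < 0 → [3.5, 4.25]
midpoint 3.875: f = 1.3926 > 0 → [3.875, 4.25]
midpoint 4.0625: f = -0.7776 < 0 → [3.875, 4.0625]
midpoint 3.96875: f = 0.3682 > 0 → [3.96875, 4.0625]
midpoint 4.015625: f = -0.1892 < 0 → [3.96875, 4.015625]
midpoint 3.9921875: f = 0.0933 > 0 → [3.9921875, 4.015625]

4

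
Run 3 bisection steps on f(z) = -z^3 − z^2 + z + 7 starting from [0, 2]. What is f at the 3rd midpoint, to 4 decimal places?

0.3281

f(1) = 6 > 0, so the root lies in [1, 2]
f(1.5) = 2.875 > 0, so the root lies in [1.5, 2]
f(1.75) = 0.328125 > 0, so the root lies in [1.75, 2]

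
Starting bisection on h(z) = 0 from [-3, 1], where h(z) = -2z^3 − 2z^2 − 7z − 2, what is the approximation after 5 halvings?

z = -1 gives h = 5, positive; keep [-1, 1]
z = 0 gives h = -2, negative; keep [-1, 0]
z = -0.5 gives h = 1.25, positive; keep [-0.5, 0]
z = -0.25 gives h = -0.3438, negative; keep [-0.5, -0.25]
z = -0.375 gives h = 0.4492, positive; keep [-0.375, -0.25]

-0.375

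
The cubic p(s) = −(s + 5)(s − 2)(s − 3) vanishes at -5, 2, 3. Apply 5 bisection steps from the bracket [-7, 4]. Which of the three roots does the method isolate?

m = -1.5, p(m) = -55.125 (−); new bracket [-7, -1.5]
m = -4.25, p(m) = -33.984375 (−); new bracket [-7, -4.25]
m = -5.625, p(m) = 41.103516 (+); new bracket [-5.625, -4.25]
m = -4.9375, p(m) = -3.4417 (−); new bracket [-5.625, -4.9375]
m = -5.28125, p(m) = 16.9588 (+); new bracket [-5.28125, -4.9375]

-5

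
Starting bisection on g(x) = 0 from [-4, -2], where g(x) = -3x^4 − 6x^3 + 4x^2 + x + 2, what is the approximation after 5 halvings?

-2.5625

x = -3 gives g = -46, negative; keep [-3, -2]
x = -2.5 gives g = 1.0625, positive; keep [-3, -2.5]
x = -2.75 gives g = -17.292969, negative; keep [-2.75, -2.5]
x = -2.625 gives g = -6.9773, negative; keep [-2.625, -2.5]
x = -2.5625 gives g = -2.6915, negative; keep [-2.5625, -2.5]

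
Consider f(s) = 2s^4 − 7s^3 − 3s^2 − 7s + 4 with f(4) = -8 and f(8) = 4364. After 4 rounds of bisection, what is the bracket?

[4, 4.25]

m = 6, f(m) = 934 (+); new bracket [4, 6]
m = 5, f(m) = 269 (+); new bracket [4, 5]
m = 4.5, f(m) = 94 (+); new bracket [4, 4.5]
m = 4.25, f(m) = 35.2109 (+); new bracket [4, 4.25]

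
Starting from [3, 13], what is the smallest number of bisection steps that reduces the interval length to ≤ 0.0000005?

Width after n steps is 10/2^n. Need 2^n ≥ 10/0.0000005 = 20000000.
2^24 = 16777216 < 20000000 ≤ 2^25 = 33554432, so n = 25.

25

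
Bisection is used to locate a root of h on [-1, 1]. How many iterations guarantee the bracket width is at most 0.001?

11

Width after n steps is 2/2^n. Need 2^n ≥ 2/0.001 = 2000.
2^10 = 1024 < 2000 ≤ 2^11 = 2048, so n = 11.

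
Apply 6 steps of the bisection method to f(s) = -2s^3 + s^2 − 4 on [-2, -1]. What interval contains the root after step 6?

[-1.125, -1.109375]

s = -1.5 gives f = 5, positive; keep [-1.5, -1]
s = -1.25 gives f = 1.46875, positive; keep [-1.25, -1]
s = -1.125 gives f = 0.113281, positive; keep [-1.125, -1]
s = -1.0625 gives f = -0.4722, negative; keep [-1.125, -1.0625]
s = -1.09375 gives f = -0.1868, negative; keep [-1.125, -1.09375]
s = -1.109375 gives f = -0.0386, negative; keep [-1.125, -1.109375]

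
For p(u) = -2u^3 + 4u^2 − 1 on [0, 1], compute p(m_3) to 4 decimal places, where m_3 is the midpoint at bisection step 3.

0.0742

p(0.5) = -0.25 < 0, so the root lies in [0.5, 1]
p(0.75) = 0.40625 > 0, so the root lies in [0.5, 0.75]
p(0.625) = 0.074219 > 0, so the root lies in [0.5, 0.625]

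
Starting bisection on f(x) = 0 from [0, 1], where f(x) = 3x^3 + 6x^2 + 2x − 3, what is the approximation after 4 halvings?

f(0.5) = -0.125 < 0, so the root lies in [0.5, 1]
f(0.75) = 3.140625 > 0, so the root lies in [0.5, 0.75]
f(0.625) = 1.326172 > 0, so the root lies in [0.5, 0.625]
f(0.5625) = 0.5574 > 0, so the root lies in [0.5, 0.5625]

0.5625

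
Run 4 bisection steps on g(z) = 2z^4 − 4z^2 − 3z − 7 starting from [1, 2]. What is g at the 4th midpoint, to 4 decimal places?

z = 1.5 gives g = -10.375, negative; keep [1.5, 2]
z = 1.75 gives g = -5.742188, negative; keep [1.75, 2]
z = 1.875 gives g = -1.968262, negative; keep [1.875, 2]
z = 1.9375 gives g = 0.3555, positive; keep [1.875, 1.9375]

0.3555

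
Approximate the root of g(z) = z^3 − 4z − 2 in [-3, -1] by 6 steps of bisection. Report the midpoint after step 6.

midpoint -2: g = -2 < 0 → [-2, -1]
midpoint -1.5: g = 0.625 > 0 → [-2, -1.5]
midpoint -1.75: g = -0.359375 < 0 → [-1.75, -1.5]
midpoint -1.625: g = 0.209 > 0 → [-1.75, -1.625]
midpoint -1.6875: g = -0.0554 < 0 → [-1.6875, -1.625]
midpoint -1.65625: g = 0.0816 > 0 → [-1.6875, -1.65625]

-1.65625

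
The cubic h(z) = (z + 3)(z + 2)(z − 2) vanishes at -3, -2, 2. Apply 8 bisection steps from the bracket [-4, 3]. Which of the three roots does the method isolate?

2

m = -0.5, h(m) = -9.375 (−); new bracket [-0.5, 3]
m = 1.25, h(m) = -10.359375 (−); new bracket [1.25, 3]
m = 2.125, h(m) = 2.642578 (+); new bracket [1.25, 2.125]
m = 1.6875, h(m) = -5.4016 (−); new bracket [1.6875, 2.125]
m = 1.90625, h(m) = -1.7967 (−); new bracket [1.90625, 2.125]
m = 2.015625, h(m) = 0.3147 (+); new bracket [1.90625, 2.015625]
m = 1.9609375, h(m) = -0.7676 (−); new bracket [1.9609375, 2.015625]
m = 1.98828125, h(m) = -0.2331 (−); new bracket [1.98828125, 2.015625]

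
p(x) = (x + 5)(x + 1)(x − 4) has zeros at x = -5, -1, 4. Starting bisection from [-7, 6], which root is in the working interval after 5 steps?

midpoint -0.5: p = -10.125 < 0 → [-0.5, 6]
midpoint 2.75: p = -36.328125 < 0 → [2.75, 6]
midpoint 4.375: p = 18.896484 > 0 → [2.75, 4.375]
midpoint 3.5625: p = -17.0916 < 0 → [3.5625, 4.375]
midpoint 3.96875: p = -1.3926 < 0 → [3.96875, 4.375]

4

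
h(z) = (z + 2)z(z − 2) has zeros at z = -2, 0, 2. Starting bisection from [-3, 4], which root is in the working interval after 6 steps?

midpoint 0.5: h = -1.875 < 0 → [0.5, 4]
midpoint 2.25: h = 2.390625 > 0 → [0.5, 2.25]
midpoint 1.375: h = -2.900391 < 0 → [1.375, 2.25]
midpoint 1.8125: h = -1.2957 < 0 → [1.8125, 2.25]
midpoint 2.03125: h = 0.2559 > 0 → [1.8125, 2.03125]
midpoint 1.921875: h = -0.5889 < 0 → [1.921875, 2.03125]

2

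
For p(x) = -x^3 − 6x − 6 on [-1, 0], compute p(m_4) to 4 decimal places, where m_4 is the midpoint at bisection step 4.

p(-0.5) = -2.875 < 0, so the root lies in [-1, -0.5]
p(-0.75) = -1.078125 < 0, so the root lies in [-1, -0.75]
p(-0.875) = -0.080078 < 0, so the root lies in [-1, -0.875]
p(-0.9375) = 0.449 > 0, so the root lies in [-0.9375, -0.875]

0.4490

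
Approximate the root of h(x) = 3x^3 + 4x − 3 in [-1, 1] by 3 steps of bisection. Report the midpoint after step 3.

midpoint 0: h = -3 < 0 → [0, 1]
midpoint 0.5: h = -0.625 < 0 → [0.5, 1]
midpoint 0.75: h = 1.265625 > 0 → [0.5, 0.75]

0.75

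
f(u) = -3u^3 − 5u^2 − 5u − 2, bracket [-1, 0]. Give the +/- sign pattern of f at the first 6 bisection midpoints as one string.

-+-+-+

m = -0.5, f(m) = -0.375 (−); new bracket [-1, -0.5]
m = -0.75, f(m) = 0.203125 (+); new bracket [-0.75, -0.5]
m = -0.625, f(m) = -0.095703 (−); new bracket [-0.75, -0.625]
m = -0.6875, f(m) = 0.0491 (+); new bracket [-0.6875, -0.625]
m = -0.65625, f(m) = -0.0242 (−); new bracket [-0.6875, -0.65625]
m = -0.671875, f(m) = 0.0122 (+); new bracket [-0.671875, -0.65625]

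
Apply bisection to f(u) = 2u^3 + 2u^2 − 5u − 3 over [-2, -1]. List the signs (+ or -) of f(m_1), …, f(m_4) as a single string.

midpoint -1.5: f = 2.25 > 0 → [-2, -1.5]
midpoint -1.75: f = 1.15625 > 0 → [-2, -1.75]
midpoint -1.875: f = 0.222656 > 0 → [-2, -1.875]
midpoint -1.9375: f = -0.3511 < 0 → [-1.9375, -1.875]

+++-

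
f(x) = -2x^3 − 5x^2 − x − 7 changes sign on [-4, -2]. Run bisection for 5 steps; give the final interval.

f(-3) = 5 > 0, so the root lies in [-3, -2]
f(-2.5) = -4.5 < 0, so the root lies in [-3, -2.5]
f(-2.75) = -0.46875 < 0, so the root lies in [-3, -2.75]
f(-2.875) = 2.0742 > 0, so the root lies in [-2.875, -2.75]
f(-2.8125) = 0.7563 > 0, so the root lies in [-2.8125, -2.75]

[-2.8125, -2.75]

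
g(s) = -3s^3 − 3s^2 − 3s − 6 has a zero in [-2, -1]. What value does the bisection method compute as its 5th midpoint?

-1.34375

m = -1.5, g(m) = 1.875 (+); new bracket [-1.5, -1]
m = -1.25, g(m) = -1.078125 (−); new bracket [-1.5, -1.25]
m = -1.375, g(m) = 0.251953 (+); new bracket [-1.375, -1.25]
m = -1.3125, g(m) = -0.4475 (−); new bracket [-1.375, -1.3125]
m = -1.34375, g(m) = -0.1067 (−); new bracket [-1.375, -1.34375]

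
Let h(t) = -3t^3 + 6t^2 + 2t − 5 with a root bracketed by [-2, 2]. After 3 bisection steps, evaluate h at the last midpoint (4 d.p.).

-4.1250

h(0) = -5 < 0, so the root lies in [-2, 0]
h(-1) = 2 > 0, so the root lies in [-1, 0]
h(-0.5) = -4.125 < 0, so the root lies in [-1, -0.5]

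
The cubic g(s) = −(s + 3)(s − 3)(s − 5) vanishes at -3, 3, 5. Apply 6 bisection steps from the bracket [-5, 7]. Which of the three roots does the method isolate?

g(1) = -32 < 0, so the root lies in [-5, 1]
g(-2) = -35 < 0, so the root lies in [-5, -2]
g(-3.5) = 27.625 > 0, so the root lies in [-3.5, -2]
g(-2.75) = -11.1406 < 0, so the root lies in [-3.5, -2.75]
g(-3.125) = 6.2207 > 0, so the root lies in [-3.125, -2.75]
g(-2.9375) = -2.9456 < 0, so the root lies in [-3.125, -2.9375]

-3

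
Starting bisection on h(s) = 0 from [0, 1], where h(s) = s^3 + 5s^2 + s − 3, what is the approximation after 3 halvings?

m = 0.5, h(m) = -1.125 (−); new bracket [0.5, 1]
m = 0.75, h(m) = 0.984375 (+); new bracket [0.5, 0.75]
m = 0.625, h(m) = -0.177734 (−); new bracket [0.625, 0.75]

0.625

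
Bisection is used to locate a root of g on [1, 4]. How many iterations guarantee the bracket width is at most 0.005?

10

Width after n steps is 3/2^n. Need 2^n ≥ 3/0.005 = 600.
2^9 = 512 < 600 ≤ 2^10 = 1024, so n = 10.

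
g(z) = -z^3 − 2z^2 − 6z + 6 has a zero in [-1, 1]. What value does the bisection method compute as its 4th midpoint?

0.625

z = 0 gives g = 6, positive; keep [0, 1]
z = 0.5 gives g = 2.375, positive; keep [0.5, 1]
z = 0.75 gives g = -0.046875, negative; keep [0.5, 0.75]
z = 0.625 gives g = 1.2246, positive; keep [0.625, 0.75]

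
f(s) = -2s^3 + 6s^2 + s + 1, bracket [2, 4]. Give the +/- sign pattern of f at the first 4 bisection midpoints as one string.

+--+

f(3) = 4 > 0, so the root lies in [3, 4]
f(3.5) = -7.75 < 0, so the root lies in [3, 3.5]
f(3.25) = -1.03125 < 0, so the root lies in [3, 3.25]
f(3.125) = 1.6836 > 0, so the root lies in [3.125, 3.25]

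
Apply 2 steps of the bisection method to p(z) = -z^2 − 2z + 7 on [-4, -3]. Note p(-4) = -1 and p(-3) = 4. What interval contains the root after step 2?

[-4, -3.75]

z = -3.5 gives p = 1.75, positive; keep [-4, -3.5]
z = -3.75 gives p = 0.4375, positive; keep [-4, -3.75]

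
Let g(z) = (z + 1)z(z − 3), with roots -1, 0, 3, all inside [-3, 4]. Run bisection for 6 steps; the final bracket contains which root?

z = 0.5 gives g = -1.875, negative; keep [0.5, 4]
z = 2.25 gives g = -5.484375, negative; keep [2.25, 4]
z = 3.125 gives g = 1.611328, positive; keep [2.25, 3.125]
z = 2.6875 gives g = -3.0969, negative; keep [2.6875, 3.125]
z = 2.90625 gives g = -1.0643, negative; keep [2.90625, 3.125]
z = 3.015625 gives g = 0.1892, positive; keep [2.90625, 3.015625]

3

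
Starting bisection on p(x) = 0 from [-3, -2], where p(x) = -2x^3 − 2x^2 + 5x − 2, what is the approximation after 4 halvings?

p(-2.5) = 4.25 > 0, so the root lies in [-2.5, -2]
p(-2.25) = -0.59375 < 0, so the root lies in [-2.5, -2.25]
p(-2.375) = 1.636719 > 0, so the root lies in [-2.375, -2.25]
p(-2.3125) = 0.4751 > 0, so the root lies in [-2.3125, -2.25]

-2.3125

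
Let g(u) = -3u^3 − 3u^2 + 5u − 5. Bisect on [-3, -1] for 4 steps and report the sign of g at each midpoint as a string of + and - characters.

midpoint -2: g = -3 < 0 → [-3, -2]
midpoint -2.5: g = 10.625 > 0 → [-2.5, -2]
midpoint -2.25: g = 2.734375 > 0 → [-2.25, -2]
midpoint -2.125: g = -0.3848 < 0 → [-2.25, -2.125]

-++-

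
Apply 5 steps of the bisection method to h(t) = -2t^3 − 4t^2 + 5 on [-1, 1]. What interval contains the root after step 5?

[0.875, 0.9375]

midpoint 0: h = 5 > 0 → [0, 1]
midpoint 0.5: h = 3.75 > 0 → [0.5, 1]
midpoint 0.75: h = 1.90625 > 0 → [0.75, 1]
midpoint 0.875: h = 0.5977 > 0 → [0.875, 1]
midpoint 0.9375: h = -0.1636 < 0 → [0.875, 0.9375]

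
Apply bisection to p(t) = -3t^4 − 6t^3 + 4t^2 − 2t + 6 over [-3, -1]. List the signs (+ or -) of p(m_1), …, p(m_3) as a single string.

p(-2) = 26 > 0, so the root lies in [-3, -2]
p(-2.5) = 12.5625 > 0, so the root lies in [-3, -2.5]
p(-2.75) = -5.042969 < 0, so the root lies in [-2.75, -2.5]

++-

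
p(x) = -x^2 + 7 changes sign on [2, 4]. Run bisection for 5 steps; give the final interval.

[2.625, 2.6875]

x = 3 gives p = -2, negative; keep [2, 3]
x = 2.5 gives p = 0.75, positive; keep [2.5, 3]
x = 2.75 gives p = -0.5625, negative; keep [2.5, 2.75]
x = 2.625 gives p = 0.1094, positive; keep [2.625, 2.75]
x = 2.6875 gives p = -0.2227, negative; keep [2.625, 2.6875]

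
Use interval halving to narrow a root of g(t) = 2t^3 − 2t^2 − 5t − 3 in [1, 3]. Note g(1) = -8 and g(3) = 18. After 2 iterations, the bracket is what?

[2, 2.5]

t = 2 gives g = -5, negative; keep [2, 3]
t = 2.5 gives g = 3.25, positive; keep [2, 2.5]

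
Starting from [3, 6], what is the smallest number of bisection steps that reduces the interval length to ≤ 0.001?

Width after n steps is 3/2^n. Need 2^n ≥ 3/0.001 = 3000.
2^11 = 2048 < 3000 ≤ 2^12 = 4096, so n = 12.

12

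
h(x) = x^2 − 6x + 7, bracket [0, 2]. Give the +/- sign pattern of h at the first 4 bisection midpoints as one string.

++--

x = 1 gives h = 2, positive; keep [1, 2]
x = 1.5 gives h = 0.25, positive; keep [1.5, 2]
x = 1.75 gives h = -0.4375, negative; keep [1.5, 1.75]
x = 1.625 gives h = -0.1094, negative; keep [1.5, 1.625]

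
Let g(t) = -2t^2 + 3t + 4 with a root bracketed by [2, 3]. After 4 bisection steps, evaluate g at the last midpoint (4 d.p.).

t = 2.5 gives g = -1, negative; keep [2, 2.5]
t = 2.25 gives g = 0.625, positive; keep [2.25, 2.5]
t = 2.375 gives g = -0.15625, negative; keep [2.25, 2.375]
t = 2.3125 gives g = 0.2422, positive; keep [2.3125, 2.375]

0.2422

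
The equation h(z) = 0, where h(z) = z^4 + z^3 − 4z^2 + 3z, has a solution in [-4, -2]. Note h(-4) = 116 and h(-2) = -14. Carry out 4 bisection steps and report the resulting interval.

z = -3 gives h = 9, positive; keep [-3, -2]
z = -2.5 gives h = -9.0625, negative; keep [-3, -2.5]
z = -2.75 gives h = -2.105469, negative; keep [-3, -2.75]
z = -2.875 gives h = 2.8694, positive; keep [-2.875, -2.75]

[-2.875, -2.75]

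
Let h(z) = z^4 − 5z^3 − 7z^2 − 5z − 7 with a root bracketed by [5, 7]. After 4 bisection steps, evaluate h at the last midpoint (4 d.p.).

32.8811

h(6) = -73 < 0, so the root lies in [6, 7]
h(6.5) = 76.6875 > 0, so the root lies in [6, 6.5]
h(6.25) = -6.511719 < 0, so the root lies in [6.25, 6.5]
h(6.375) = 32.8811 > 0, so the root lies in [6.25, 6.375]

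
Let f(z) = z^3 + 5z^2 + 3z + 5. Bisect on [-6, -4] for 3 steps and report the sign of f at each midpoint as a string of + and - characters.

f(-5) = -10 < 0, so the root lies in [-5, -4]
f(-4.5) = 1.625 > 0, so the root lies in [-5, -4.5]
f(-4.75) = -3.609375 < 0, so the root lies in [-4.75, -4.5]

-+-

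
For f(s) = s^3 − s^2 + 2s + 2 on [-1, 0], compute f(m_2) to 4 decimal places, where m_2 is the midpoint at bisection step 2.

-0.4844

s = -0.5 gives f = 0.625, positive; keep [-1, -0.5]
s = -0.75 gives f = -0.484375, negative; keep [-0.75, -0.5]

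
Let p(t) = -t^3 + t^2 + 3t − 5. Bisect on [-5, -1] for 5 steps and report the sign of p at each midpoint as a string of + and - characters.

p(-3) = 22 > 0, so the root lies in [-3, -1]
p(-2) = 1 > 0, so the root lies in [-2, -1]
p(-1.5) = -3.875 < 0, so the root lies in [-2, -1.5]
p(-1.75) = -1.8281 < 0, so the root lies in [-2, -1.75]
p(-1.875) = -0.5176 < 0, so the root lies in [-2, -1.875]

++---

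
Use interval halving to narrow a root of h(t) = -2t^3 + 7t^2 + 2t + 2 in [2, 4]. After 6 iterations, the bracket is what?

[3.8125, 3.84375]

midpoint 3: h = 17 > 0 → [3, 4]
midpoint 3.5: h = 9 > 0 → [3.5, 4]
midpoint 3.75: h = 2.46875 > 0 → [3.75, 4]
midpoint 3.875: h = -1.5117 < 0 → [3.75, 3.875]
midpoint 3.8125: h = 0.5405 > 0 → [3.8125, 3.875]
midpoint 3.84375: h = -0.4699 < 0 → [3.8125, 3.84375]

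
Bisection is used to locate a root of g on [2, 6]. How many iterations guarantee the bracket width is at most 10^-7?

26

Width after n steps is 4/2^n. Need 2^n ≥ 4/10^-7 = 40000000.
2^25 = 33554432 < 40000000 ≤ 2^26 = 67108864, so n = 26.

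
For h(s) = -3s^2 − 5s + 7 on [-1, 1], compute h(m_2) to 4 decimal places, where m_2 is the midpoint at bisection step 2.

3.7500

m = 0, h(m) = 7 (+); new bracket [0, 1]
m = 0.5, h(m) = 3.75 (+); new bracket [0.5, 1]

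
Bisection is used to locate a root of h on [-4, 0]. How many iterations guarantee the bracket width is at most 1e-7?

Width after n steps is 4/2^n. Need 2^n ≥ 4/1e-7 = 40000000.
2^25 = 33554432 < 40000000 ≤ 2^26 = 67108864, so n = 26.

26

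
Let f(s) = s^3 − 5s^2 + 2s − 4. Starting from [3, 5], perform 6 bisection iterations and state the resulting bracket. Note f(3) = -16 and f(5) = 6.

f(4) = -12 < 0, so the root lies in [4, 5]
f(4.5) = -5.125 < 0, so the root lies in [4.5, 5]
f(4.75) = -0.140625 < 0, so the root lies in [4.75, 5]
f(4.875) = 2.7793 > 0, so the root lies in [4.75, 4.875]
f(4.8125) = 1.2825 > 0, so the root lies in [4.75, 4.8125]
f(4.78125) = 0.5618 > 0, so the root lies in [4.75, 4.78125]

[4.75, 4.78125]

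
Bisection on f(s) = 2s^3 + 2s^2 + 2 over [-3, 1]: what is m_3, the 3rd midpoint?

-1.5

s = -1 gives f = 2, positive; keep [-3, -1]
s = -2 gives f = -6, negative; keep [-2, -1]
s = -1.5 gives f = -0.25, negative; keep [-1.5, -1]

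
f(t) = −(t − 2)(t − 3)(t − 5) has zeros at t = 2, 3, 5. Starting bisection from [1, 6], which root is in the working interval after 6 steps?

t = 3.5 gives f = 1.125, positive; keep [3.5, 6]
t = 4.75 gives f = 1.203125, positive; keep [4.75, 6]
t = 5.375 gives f = -3.005859, negative; keep [4.75, 5.375]
t = 5.0625 gives f = -0.3948, negative; keep [4.75, 5.0625]
t = 4.90625 gives f = 0.5194, positive; keep [4.90625, 5.0625]
t = 4.984375 gives f = 0.0925, positive; keep [4.984375, 5.0625]

5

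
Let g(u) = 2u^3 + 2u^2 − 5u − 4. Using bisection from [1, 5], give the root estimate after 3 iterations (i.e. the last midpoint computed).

1.5

g(3) = 53 > 0, so the root lies in [1, 3]
g(2) = 10 > 0, so the root lies in [1, 2]
g(1.5) = -0.25 < 0, so the root lies in [1.5, 2]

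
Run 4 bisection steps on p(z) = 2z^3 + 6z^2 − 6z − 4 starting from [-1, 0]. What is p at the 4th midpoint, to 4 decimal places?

-0.3940

midpoint -0.5: p = 0.25 > 0 → [-0.5, 0]
midpoint -0.25: p = -2.15625 < 0 → [-0.5, -0.25]
midpoint -0.375: p = -1.011719 < 0 → [-0.5, -0.375]
midpoint -0.4375: p = -0.394 < 0 → [-0.5, -0.4375]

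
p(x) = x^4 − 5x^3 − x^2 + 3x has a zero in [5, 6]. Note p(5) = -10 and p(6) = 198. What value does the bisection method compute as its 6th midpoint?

5.078125

m = 5.5, p(m) = 69.4375 (+); new bracket [5, 5.5]
m = 5.25, p(m) = 24.363281 (+); new bracket [5, 5.25]
m = 5.125, p(m) = 5.935791 (+); new bracket [5, 5.125]
m = 5.0625, p(m) = -2.3323 (−); new bracket [5.0625, 5.125]
m = 5.09375, p(m) = 1.7253 (+); new bracket [5.0625, 5.09375]
m = 5.078125, p(m) = -0.3224 (−); new bracket [5.078125, 5.09375]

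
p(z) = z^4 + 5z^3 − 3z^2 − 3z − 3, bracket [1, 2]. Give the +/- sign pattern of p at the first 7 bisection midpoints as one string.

++--+--

midpoint 1.5: p = 7.6875 > 0 → [1, 1.5]
midpoint 1.25: p = 0.769531 > 0 → [1, 1.25]
midpoint 1.125: p = -1.450928 < 0 → [1.125, 1.25]
midpoint 1.1875: p = -0.4316 < 0 → [1.1875, 1.25]
midpoint 1.21875: p = 0.1453 > 0 → [1.1875, 1.21875]
midpoint 1.203125: p = -0.1489 < 0 → [1.203125, 1.21875]
midpoint 1.2109375: p = -0.0033 < 0 → [1.2109375, 1.21875]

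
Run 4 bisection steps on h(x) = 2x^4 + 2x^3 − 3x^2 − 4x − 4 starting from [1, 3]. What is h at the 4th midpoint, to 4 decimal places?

h(2) = 24 > 0, so the root lies in [1, 2]
h(1.5) = 0.125 > 0, so the root lies in [1, 1.5]
h(1.25) = -4.898438 < 0, so the root lies in [1.25, 1.5]
h(1.375) = -2.8237 < 0, so the root lies in [1.375, 1.5]

-2.8237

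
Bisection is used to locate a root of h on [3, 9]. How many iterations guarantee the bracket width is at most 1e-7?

26

Width after n steps is 6/2^n. Need 2^n ≥ 6/1e-7 = 60000000.
2^25 = 33554432 < 60000000 ≤ 2^26 = 67108864, so n = 26.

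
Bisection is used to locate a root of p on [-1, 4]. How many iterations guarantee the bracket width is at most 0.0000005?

24

Width after n steps is 5/2^n. Need 2^n ≥ 5/0.0000005 = 10000000.
2^23 = 8388608 < 10000000 ≤ 2^24 = 16777216, so n = 24.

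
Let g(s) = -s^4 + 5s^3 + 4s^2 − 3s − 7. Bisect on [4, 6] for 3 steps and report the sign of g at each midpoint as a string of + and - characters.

++-

s = 5 gives g = 78, positive; keep [5, 6]
s = 5.5 gives g = 14.3125, positive; keep [5.5, 6]
s = 5.75 gives g = -34.582031, negative; keep [5.5, 5.75]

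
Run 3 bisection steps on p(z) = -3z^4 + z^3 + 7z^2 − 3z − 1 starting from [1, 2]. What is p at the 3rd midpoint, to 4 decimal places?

m = 1.5, p(m) = -1.5625 (−); new bracket [1, 1.5]
m = 1.25, p(m) = 0.816406 (+); new bracket [1.25, 1.5]
m = 1.375, p(m) = -0.014404 (−); new bracket [1.25, 1.375]

-0.0144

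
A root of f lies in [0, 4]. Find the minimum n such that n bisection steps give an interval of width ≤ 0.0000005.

Width after n steps is 4/2^n. Need 2^n ≥ 4/0.0000005 = 8000000.
2^22 = 4194304 < 8000000 ≤ 2^23 = 8388608, so n = 23.

23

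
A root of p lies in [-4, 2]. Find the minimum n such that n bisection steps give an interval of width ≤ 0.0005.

Width after n steps is 6/2^n. Need 2^n ≥ 6/0.0005 = 12000.
2^13 = 8192 < 12000 ≤ 2^14 = 16384, so n = 14.

14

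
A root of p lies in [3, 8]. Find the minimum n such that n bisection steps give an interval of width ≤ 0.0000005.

Width after n steps is 5/2^n. Need 2^n ≥ 5/0.0000005 = 10000000.
2^23 = 8388608 < 10000000 ≤ 2^24 = 16777216, so n = 24.

24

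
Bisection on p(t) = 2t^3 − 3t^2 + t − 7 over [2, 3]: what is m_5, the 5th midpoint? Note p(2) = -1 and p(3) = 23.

2.09375

t = 2.5 gives p = 8, positive; keep [2, 2.5]
t = 2.25 gives p = 2.84375, positive; keep [2, 2.25]
t = 2.125 gives p = 0.769531, positive; keep [2, 2.125]
t = 2.0625 gives p = -0.1519, negative; keep [2.0625, 2.125]
t = 2.09375 gives p = 0.2995, positive; keep [2.0625, 2.09375]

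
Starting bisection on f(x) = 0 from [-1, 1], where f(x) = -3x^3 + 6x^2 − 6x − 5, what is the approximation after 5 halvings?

-0.5625

midpoint 0: f = -5 < 0 → [-1, 0]
midpoint -0.5: f = -0.125 < 0 → [-1, -0.5]
midpoint -0.75: f = 4.140625 > 0 → [-0.75, -0.5]
midpoint -0.625: f = 1.8262 > 0 → [-0.625, -0.5]
midpoint -0.5625: f = 0.8074 > 0 → [-0.5625, -0.5]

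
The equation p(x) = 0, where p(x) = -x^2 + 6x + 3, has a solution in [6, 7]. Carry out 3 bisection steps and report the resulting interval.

[6.375, 6.5]

p(6.5) = -0.25 < 0, so the root lies in [6, 6.5]
p(6.25) = 1.4375 > 0, so the root lies in [6.25, 6.5]
p(6.375) = 0.609375 > 0, so the root lies in [6.375, 6.5]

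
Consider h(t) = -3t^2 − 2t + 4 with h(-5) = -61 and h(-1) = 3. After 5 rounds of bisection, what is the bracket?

[-1.625, -1.5]

m = -3, h(m) = -17 (−); new bracket [-3, -1]
m = -2, h(m) = -4 (−); new bracket [-2, -1]
m = -1.5, h(m) = 0.25 (+); new bracket [-2, -1.5]
m = -1.75, h(m) = -1.6875 (−); new bracket [-1.75, -1.5]
m = -1.625, h(m) = -0.6719 (−); new bracket [-1.625, -1.5]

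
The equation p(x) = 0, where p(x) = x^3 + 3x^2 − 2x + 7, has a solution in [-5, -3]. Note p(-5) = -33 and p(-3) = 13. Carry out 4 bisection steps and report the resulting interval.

[-4, -3.875]

m = -4, p(m) = -1 (−); new bracket [-4, -3]
m = -3.5, p(m) = 7.875 (+); new bracket [-4, -3.5]
m = -3.75, p(m) = 3.953125 (+); new bracket [-4, -3.75]
m = -3.875, p(m) = 1.6113 (+); new bracket [-4, -3.875]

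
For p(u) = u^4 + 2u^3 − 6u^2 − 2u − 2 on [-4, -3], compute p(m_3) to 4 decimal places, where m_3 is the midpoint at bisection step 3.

p(-3.5) = -4.1875 < 0, so the root lies in [-4, -3.5]
p(-3.75) = 13.410156 > 0, so the root lies in [-3.75, -3.5]
p(-3.625) = 3.812744 > 0, so the root lies in [-3.625, -3.5]

3.8127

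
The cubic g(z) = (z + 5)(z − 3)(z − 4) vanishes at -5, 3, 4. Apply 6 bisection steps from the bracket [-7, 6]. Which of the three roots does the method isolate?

-5

g(-0.5) = 70.875 > 0, so the root lies in [-7, -0.5]
g(-3.75) = 65.390625 > 0, so the root lies in [-7, -3.75]
g(-5.375) = -29.443359 < 0, so the root lies in [-5.375, -3.75]
g(-4.5625) = 28.3298 > 0, so the root lies in [-5.375, -4.5625]
g(-4.96875) = 2.2334 > 0, so the root lies in [-5.375, -4.96875]
g(-5.171875) = -12.8823 < 0, so the root lies in [-5.171875, -4.96875]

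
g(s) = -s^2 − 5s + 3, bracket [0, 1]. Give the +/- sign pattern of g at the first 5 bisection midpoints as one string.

+---+

m = 0.5, g(m) = 0.25 (+); new bracket [0.5, 1]
m = 0.75, g(m) = -1.3125 (−); new bracket [0.5, 0.75]
m = 0.625, g(m) = -0.515625 (−); new bracket [0.5, 0.625]
m = 0.5625, g(m) = -0.1289 (−); new bracket [0.5, 0.5625]
m = 0.53125, g(m) = 0.0615 (+); new bracket [0.53125, 0.5625]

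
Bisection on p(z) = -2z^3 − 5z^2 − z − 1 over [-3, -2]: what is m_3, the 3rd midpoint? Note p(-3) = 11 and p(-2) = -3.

m = -2.5, p(m) = 1.5 (+); new bracket [-2.5, -2]
m = -2.25, p(m) = -1.28125 (−); new bracket [-2.5, -2.25]
m = -2.375, p(m) = -0.035156 (−); new bracket [-2.5, -2.375]

-2.375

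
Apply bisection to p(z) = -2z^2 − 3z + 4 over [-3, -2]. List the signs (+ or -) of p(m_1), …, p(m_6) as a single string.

p(-2.5) = -1 < 0, so the root lies in [-2.5, -2]
p(-2.25) = 0.625 > 0, so the root lies in [-2.5, -2.25]
p(-2.375) = -0.15625 < 0, so the root lies in [-2.375, -2.25]
p(-2.3125) = 0.2422 > 0, so the root lies in [-2.375, -2.3125]
p(-2.34375) = 0.0449 > 0, so the root lies in [-2.375, -2.34375]
p(-2.359375) = -0.0552 < 0, so the root lies in [-2.359375, -2.34375]

-+-++-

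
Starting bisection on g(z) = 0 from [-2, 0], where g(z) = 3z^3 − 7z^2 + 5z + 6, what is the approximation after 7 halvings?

-0.578125

z = -1 gives g = -9, negative; keep [-1, 0]
z = -0.5 gives g = 1.375, positive; keep [-1, -0.5]
z = -0.75 gives g = -2.953125, negative; keep [-0.75, -0.5]
z = -0.625 gives g = -0.5918, negative; keep [-0.625, -0.5]
z = -0.5625 gives g = 0.4387, positive; keep [-0.625, -0.5625]
z = -0.59375 gives g = -0.0645, negative; keep [-0.59375, -0.5625]
z = -0.578125 gives g = 0.1901, positive; keep [-0.59375, -0.578125]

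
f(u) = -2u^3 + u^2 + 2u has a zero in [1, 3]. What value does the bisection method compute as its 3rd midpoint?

f(2) = -8 < 0, so the root lies in [1, 2]
f(1.5) = -1.5 < 0, so the root lies in [1, 1.5]
f(1.25) = 0.15625 > 0, so the root lies in [1.25, 1.5]

1.25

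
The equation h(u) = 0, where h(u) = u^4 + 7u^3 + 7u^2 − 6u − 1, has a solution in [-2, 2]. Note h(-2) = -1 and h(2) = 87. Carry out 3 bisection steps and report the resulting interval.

[0.5, 1]

m = 0, h(m) = -1 (−); new bracket [0, 2]
m = 1, h(m) = 8 (+); new bracket [0, 1]
m = 0.5, h(m) = -1.3125 (−); new bracket [0.5, 1]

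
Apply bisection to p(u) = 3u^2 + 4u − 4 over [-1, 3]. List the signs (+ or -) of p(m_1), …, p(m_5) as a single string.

midpoint 1: p = 3 > 0 → [-1, 1]
midpoint 0: p = -4 < 0 → [0, 1]
midpoint 0.5: p = -1.25 < 0 → [0.5, 1]
midpoint 0.75: p = 0.6875 > 0 → [0.5, 0.75]
midpoint 0.625: p = -0.3281 < 0 → [0.625, 0.75]

+--+-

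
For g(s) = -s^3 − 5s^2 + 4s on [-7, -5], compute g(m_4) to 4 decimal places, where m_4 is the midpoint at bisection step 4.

-2.7246

g(-6) = 12 > 0, so the root lies in [-6, -5]
g(-5.5) = -6.875 < 0, so the root lies in [-6, -5.5]
g(-5.75) = 1.796875 > 0, so the root lies in [-5.75, -5.5]
g(-5.625) = -2.7246 < 0, so the root lies in [-5.75, -5.625]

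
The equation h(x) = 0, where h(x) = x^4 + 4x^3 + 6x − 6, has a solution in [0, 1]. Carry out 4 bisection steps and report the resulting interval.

x = 0.5 gives h = -2.4375, negative; keep [0.5, 1]
x = 0.75 gives h = 0.503906, positive; keep [0.5, 0.75]
x = 0.625 gives h = -1.12085, negative; keep [0.625, 0.75]
x = 0.6875 gives h = -0.3518, negative; keep [0.6875, 0.75]

[0.6875, 0.75]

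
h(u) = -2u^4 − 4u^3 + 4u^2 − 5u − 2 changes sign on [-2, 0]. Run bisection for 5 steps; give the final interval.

[-0.3125, -0.25]

midpoint -1: h = 9 > 0 → [-1, 0]
midpoint -0.5: h = 1.875 > 0 → [-0.5, 0]
midpoint -0.25: h = -0.445312 < 0 → [-0.5, -0.25]
midpoint -0.375: h = 0.6089 > 0 → [-0.375, -0.25]
midpoint -0.3125: h = 0.0561 > 0 → [-0.3125, -0.25]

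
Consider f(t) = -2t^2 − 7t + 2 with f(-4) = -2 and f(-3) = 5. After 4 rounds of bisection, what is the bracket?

[-3.8125, -3.75]

midpoint -3.5: f = 2 > 0 → [-4, -3.5]
midpoint -3.75: f = 0.125 > 0 → [-4, -3.75]
midpoint -3.875: f = -0.90625 < 0 → [-3.875, -3.75]
midpoint -3.8125: f = -0.3828 < 0 → [-3.8125, -3.75]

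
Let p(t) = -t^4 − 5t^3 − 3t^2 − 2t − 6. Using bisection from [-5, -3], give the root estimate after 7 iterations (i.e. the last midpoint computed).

-4.328125

p(-4) = 18 > 0, so the root lies in [-5, -4]
p(-4.5) = -12.1875 < 0, so the root lies in [-4.5, -4]
p(-4.25) = 5.886719 > 0, so the root lies in [-4.5, -4.25]
p(-4.375) = -2.3342 < 0, so the root lies in [-4.375, -4.25]
p(-4.3125) = 1.9712 > 0, so the root lies in [-4.375, -4.3125]
p(-4.34375) = -0.1317 < 0, so the root lies in [-4.34375, -4.3125]
p(-4.328125) = 0.9321 > 0, so the root lies in [-4.34375, -4.328125]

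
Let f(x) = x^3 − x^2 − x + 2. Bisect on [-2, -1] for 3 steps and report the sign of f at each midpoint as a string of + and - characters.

--+

midpoint -1.5: f = -2.125 < 0 → [-1.5, -1]
midpoint -1.25: f = -0.265625 < 0 → [-1.25, -1]
midpoint -1.125: f = 0.435547 > 0 → [-1.25, -1.125]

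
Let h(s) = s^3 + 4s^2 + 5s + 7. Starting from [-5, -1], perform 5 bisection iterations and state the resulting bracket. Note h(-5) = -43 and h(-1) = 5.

[-3.125, -3]

s = -3 gives h = 1, positive; keep [-5, -3]
s = -4 gives h = -13, negative; keep [-4, -3]
s = -3.5 gives h = -4.375, negative; keep [-3.5, -3]
s = -3.25 gives h = -1.3281, negative; keep [-3.25, -3]
s = -3.125 gives h = -0.0801, negative; keep [-3.125, -3]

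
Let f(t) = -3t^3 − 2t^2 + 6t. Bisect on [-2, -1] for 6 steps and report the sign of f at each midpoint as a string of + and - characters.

--++-+

m = -1.5, f(m) = -3.375 (−); new bracket [-2, -1.5]
m = -1.75, f(m) = -0.546875 (−); new bracket [-2, -1.75]
m = -1.875, f(m) = 1.494141 (+); new bracket [-1.875, -1.75]
m = -1.8125, f(m) = 0.4177 (+); new bracket [-1.8125, -1.75]
m = -1.78125, f(m) = -0.0783 (−); new bracket [-1.8125, -1.78125]
m = -1.796875, f(m) = 0.1663 (+); new bracket [-1.796875, -1.78125]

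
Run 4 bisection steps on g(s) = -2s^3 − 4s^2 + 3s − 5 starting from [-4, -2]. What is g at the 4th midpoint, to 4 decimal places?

0.8398

m = -3, g(m) = 4 (+); new bracket [-3, -2]
m = -2.5, g(m) = -6.25 (−); new bracket [-3, -2.5]
m = -2.75, g(m) = -1.90625 (−); new bracket [-3, -2.75]
m = -2.875, g(m) = 0.8398 (+); new bracket [-2.875, -2.75]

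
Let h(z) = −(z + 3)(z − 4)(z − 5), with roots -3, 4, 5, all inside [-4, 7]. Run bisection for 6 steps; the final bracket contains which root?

-3

h(1.5) = -39.375 < 0, so the root lies in [-4, 1.5]
h(-1.25) = -57.421875 < 0, so the root lies in [-4, -1.25]
h(-2.625) = -18.943359 < 0, so the root lies in [-4, -2.625]
h(-3.3125) = 18.9954 > 0, so the root lies in [-3.3125, -2.625]
h(-2.96875) = -1.7354 < 0, so the root lies in [-3.3125, -2.96875]
h(-3.140625) = 8.1744 > 0, so the root lies in [-3.140625, -2.96875]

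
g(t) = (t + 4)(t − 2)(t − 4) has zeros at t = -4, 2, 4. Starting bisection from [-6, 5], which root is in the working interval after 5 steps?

g(-0.5) = 39.375 > 0, so the root lies in [-6, -0.5]
g(-3.25) = 28.546875 > 0, so the root lies in [-6, -3.25]
g(-4.625) = -35.712891 < 0, so the root lies in [-4.625, -3.25]
g(-3.9375) = 2.9456 > 0, so the root lies in [-4.625, -3.9375]
g(-4.28125) = -14.6297 < 0, so the root lies in [-4.28125, -3.9375]

-4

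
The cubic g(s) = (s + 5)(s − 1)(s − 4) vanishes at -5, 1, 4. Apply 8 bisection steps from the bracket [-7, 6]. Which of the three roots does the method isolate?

-5

s = -0.5 gives g = 30.375, positive; keep [-7, -0.5]
s = -3.75 gives g = 46.015625, positive; keep [-7, -3.75]
s = -5.375 gives g = -22.412109, negative; keep [-5.375, -3.75]
s = -4.5625 gives g = 20.8376, positive; keep [-5.375, -4.5625]
s = -4.96875 gives g = 1.6729, positive; keep [-5.375, -4.96875]
s = -5.171875 gives g = -9.7294, negative; keep [-5.171875, -4.96875]
s = -5.0703125 gives g = -3.8714, negative; keep [-5.0703125, -4.96875]
s = -5.01953125 gives g = -1.0604, negative; keep [-5.01953125, -4.96875]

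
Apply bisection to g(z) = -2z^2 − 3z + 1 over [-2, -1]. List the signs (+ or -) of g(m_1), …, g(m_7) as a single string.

midpoint -1.5: g = 1 > 0 → [-2, -1.5]
midpoint -1.75: g = 0.125 > 0 → [-2, -1.75]
midpoint -1.875: g = -0.40625 < 0 → [-1.875, -1.75]
midpoint -1.8125: g = -0.1328 < 0 → [-1.8125, -1.75]
midpoint -1.78125: g = -0.002 < 0 → [-1.78125, -1.75]
midpoint -1.765625: g = 0.062 > 0 → [-1.78125, -1.765625]
midpoint -1.7734375: g = 0.0302 > 0 → [-1.78125, -1.7734375]

++---++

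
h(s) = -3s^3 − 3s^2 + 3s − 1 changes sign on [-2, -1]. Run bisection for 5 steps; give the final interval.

[-1.71875, -1.6875]

midpoint -1.5: h = -2.125 < 0 → [-2, -1.5]
midpoint -1.75: h = 0.640625 > 0 → [-1.75, -1.5]
midpoint -1.625: h = -0.923828 < 0 → [-1.75, -1.625]
midpoint -1.6875: h = -0.1892 < 0 → [-1.75, -1.6875]
midpoint -1.71875: h = 0.2135 > 0 → [-1.71875, -1.6875]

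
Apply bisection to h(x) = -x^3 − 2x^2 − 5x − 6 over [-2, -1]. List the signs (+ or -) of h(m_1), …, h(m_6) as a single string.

+--+--

x = -1.5 gives h = 0.375, positive; keep [-1.5, -1]
x = -1.25 gives h = -0.921875, negative; keep [-1.5, -1.25]
x = -1.375 gives h = -0.306641, negative; keep [-1.5, -1.375]
x = -1.4375 gives h = 0.0251, positive; keep [-1.4375, -1.375]
x = -1.40625 gives h = -0.1429, negative; keep [-1.4375, -1.40625]
x = -1.421875 gives h = -0.0594, negative; keep [-1.4375, -1.421875]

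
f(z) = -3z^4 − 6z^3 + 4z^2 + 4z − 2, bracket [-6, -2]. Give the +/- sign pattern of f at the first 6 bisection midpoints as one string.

---+--

midpoint -4: f = -338 < 0 → [-4, -2]
midpoint -3: f = -59 < 0 → [-3, -2]
midpoint -2.5: f = -10.4375 < 0 → [-2.5, -2]
midpoint -2.25: f = 0.707 > 0 → [-2.5, -2.25]
midpoint -2.375: f = -4.0085 < 0 → [-2.375, -2.25]
midpoint -2.3125: f = -1.4529 < 0 → [-2.3125, -2.25]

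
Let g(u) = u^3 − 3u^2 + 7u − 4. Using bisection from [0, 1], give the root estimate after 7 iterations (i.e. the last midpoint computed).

midpoint 0.5: g = -1.125 < 0 → [0.5, 1]
midpoint 0.75: g = -0.015625 < 0 → [0.75, 1]
midpoint 0.875: g = 0.498047 > 0 → [0.75, 0.875]
midpoint 0.8125: g = 0.2434 > 0 → [0.75, 0.8125]
midpoint 0.78125: g = 0.1145 > 0 → [0.75, 0.78125]
midpoint 0.765625: g = 0.0496 > 0 → [0.75, 0.765625]
midpoint 0.7578125: g = 0.017 > 0 → [0.75, 0.7578125]

0.7578125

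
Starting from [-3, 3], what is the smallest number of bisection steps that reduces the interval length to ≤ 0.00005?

Width after n steps is 6/2^n. Need 2^n ≥ 6/0.00005 = 120000.
2^16 = 65536 < 120000 ≤ 2^17 = 131072, so n = 17.

17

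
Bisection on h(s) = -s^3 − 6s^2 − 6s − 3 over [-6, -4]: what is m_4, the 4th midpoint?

-4.875

h(-5) = 2 > 0, so the root lies in [-5, -4]
h(-4.5) = -6.375 < 0, so the root lies in [-5, -4.5]
h(-4.75) = -2.703125 < 0, so the root lies in [-5, -4.75]
h(-4.875) = -0.4863 < 0, so the root lies in [-5, -4.875]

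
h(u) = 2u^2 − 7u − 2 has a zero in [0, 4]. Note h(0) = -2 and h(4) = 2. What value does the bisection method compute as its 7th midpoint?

midpoint 2: h = -8 < 0 → [2, 4]
midpoint 3: h = -5 < 0 → [3, 4]
midpoint 3.5: h = -2 < 0 → [3.5, 4]
midpoint 3.75: h = -0.125 < 0 → [3.75, 4]
midpoint 3.875: h = 0.9062 > 0 → [3.75, 3.875]
midpoint 3.8125: h = 0.3828 > 0 → [3.75, 3.8125]
midpoint 3.78125: h = 0.127 > 0 → [3.75, 3.78125]

3.78125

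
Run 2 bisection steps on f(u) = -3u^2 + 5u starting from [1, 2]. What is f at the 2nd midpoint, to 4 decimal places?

f(1.5) = 0.75 > 0, so the root lies in [1.5, 2]
f(1.75) = -0.4375 < 0, so the root lies in [1.5, 1.75]

-0.4375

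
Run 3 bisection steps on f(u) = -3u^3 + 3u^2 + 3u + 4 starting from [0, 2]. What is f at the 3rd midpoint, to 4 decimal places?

midpoint 1: f = 7 > 0 → [1, 2]
midpoint 1.5: f = 5.125 > 0 → [1.5, 2]
midpoint 1.75: f = 2.359375 > 0 → [1.75, 2]

2.3594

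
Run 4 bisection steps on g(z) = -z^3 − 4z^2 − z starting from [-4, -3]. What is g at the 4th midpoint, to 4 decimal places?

-0.5618

g(-3.5) = -2.625 < 0, so the root lies in [-4, -3.5]
g(-3.75) = 0.234375 > 0, so the root lies in [-3.75, -3.5]
g(-3.625) = -1.302734 < 0, so the root lies in [-3.75, -3.625]
g(-3.6875) = -0.5618 < 0, so the root lies in [-3.75, -3.6875]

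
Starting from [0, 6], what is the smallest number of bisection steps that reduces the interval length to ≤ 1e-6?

Width after n steps is 6/2^n. Need 2^n ≥ 6/1e-6 = 6000000.
2^22 = 4194304 < 6000000 ≤ 2^23 = 8388608, so n = 23.

23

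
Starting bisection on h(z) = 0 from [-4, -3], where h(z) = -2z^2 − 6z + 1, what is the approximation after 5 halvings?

m = -3.5, h(m) = -2.5 (−); new bracket [-3.5, -3]
m = -3.25, h(m) = -0.625 (−); new bracket [-3.25, -3]
m = -3.125, h(m) = 0.21875 (+); new bracket [-3.25, -3.125]
m = -3.1875, h(m) = -0.1953 (−); new bracket [-3.1875, -3.125]
m = -3.15625, h(m) = 0.0137 (+); new bracket [-3.1875, -3.15625]

-3.15625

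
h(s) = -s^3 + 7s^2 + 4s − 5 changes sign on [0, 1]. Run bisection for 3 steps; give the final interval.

s = 0.5 gives h = -1.375, negative; keep [0.5, 1]
s = 0.75 gives h = 1.515625, positive; keep [0.5, 0.75]
s = 0.625 gives h = -0.009766, negative; keep [0.625, 0.75]

[0.625, 0.75]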